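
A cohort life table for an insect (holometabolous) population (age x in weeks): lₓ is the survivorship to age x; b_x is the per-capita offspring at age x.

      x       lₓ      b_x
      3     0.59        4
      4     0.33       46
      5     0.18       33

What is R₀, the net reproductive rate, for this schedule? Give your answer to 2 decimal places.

23.48

R₀ = Σ lₓ b_x:
  age 3: 0.59 × 4 = 2.3600
  age 4: 0.33 × 46 = 15.1800
  age 5: 0.18 × 33 = 5.9400
R₀ = 2.3600 + 15.1800 + 5.9400 = 23.4800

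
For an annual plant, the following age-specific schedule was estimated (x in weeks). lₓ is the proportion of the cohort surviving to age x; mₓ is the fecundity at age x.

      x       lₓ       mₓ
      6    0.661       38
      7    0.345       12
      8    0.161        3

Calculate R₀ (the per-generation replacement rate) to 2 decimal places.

R₀ = Σ lₓ mₓ:
  age 6: 0.661 × 38 = 25.1180
  age 7: 0.345 × 12 = 4.1400
  age 8: 0.161 × 3 = 0.4830
R₀ = 25.1180 + 4.1400 + 0.4830 = 29.7410

29.74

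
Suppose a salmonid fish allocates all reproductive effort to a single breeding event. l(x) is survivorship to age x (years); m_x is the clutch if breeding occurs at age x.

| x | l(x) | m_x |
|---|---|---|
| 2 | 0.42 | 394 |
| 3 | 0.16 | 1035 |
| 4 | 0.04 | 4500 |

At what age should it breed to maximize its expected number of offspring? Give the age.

4

Expected offspring if breeding at age x = l(x) × m_x:
  age 2: 0.42 × 394 = 165.480
  age 3: 0.16 × 1035 = 165.600
  age 4: 0.04 × 4500 = 180.000
Maximum at age 4 (180.000).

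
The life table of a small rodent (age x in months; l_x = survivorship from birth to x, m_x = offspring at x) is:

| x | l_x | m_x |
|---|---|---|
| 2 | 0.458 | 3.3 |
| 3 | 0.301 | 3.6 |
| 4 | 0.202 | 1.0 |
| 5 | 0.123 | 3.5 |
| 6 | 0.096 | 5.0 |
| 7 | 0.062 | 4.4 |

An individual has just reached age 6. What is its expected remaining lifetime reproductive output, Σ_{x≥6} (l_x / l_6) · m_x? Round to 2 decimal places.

l_6 = 0.096. Conditional survival from age 6 to x is l_x / l_6.
  x=6: (0.096/0.096) × 5.0 = 5.0000
  x=7: (0.062/0.096) × 4.4 = 2.8417
Sum = 5.0000 + 2.8417 = 7.8417

7.84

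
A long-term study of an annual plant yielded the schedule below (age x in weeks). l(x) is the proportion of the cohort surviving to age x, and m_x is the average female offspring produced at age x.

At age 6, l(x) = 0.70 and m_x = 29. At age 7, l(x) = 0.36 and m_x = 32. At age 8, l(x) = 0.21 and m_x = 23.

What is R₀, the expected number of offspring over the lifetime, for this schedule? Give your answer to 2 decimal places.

R₀ = Σ l(x) m_x:
  age 6: 0.70 × 29 = 20.3000
  age 7: 0.36 × 32 = 11.5200
  age 8: 0.21 × 23 = 4.8300
R₀ = 20.3000 + 11.5200 + 4.8300 = 36.6500

36.65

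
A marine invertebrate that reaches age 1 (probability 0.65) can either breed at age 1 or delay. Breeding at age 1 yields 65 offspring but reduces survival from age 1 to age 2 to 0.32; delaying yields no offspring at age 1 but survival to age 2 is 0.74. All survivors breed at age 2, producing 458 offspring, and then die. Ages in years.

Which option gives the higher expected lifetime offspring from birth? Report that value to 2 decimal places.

breed at age 1: R₀ = 0.65 × (65 + 0.32 × 458) = 0.65 × 211.5600 = 137.5140
delay to age 2: R₀ = 0.65 × (0.74 × 458) = 0.65 × 338.9200 = 220.2980
Higher: delay to age 2 (220.2980).

220.30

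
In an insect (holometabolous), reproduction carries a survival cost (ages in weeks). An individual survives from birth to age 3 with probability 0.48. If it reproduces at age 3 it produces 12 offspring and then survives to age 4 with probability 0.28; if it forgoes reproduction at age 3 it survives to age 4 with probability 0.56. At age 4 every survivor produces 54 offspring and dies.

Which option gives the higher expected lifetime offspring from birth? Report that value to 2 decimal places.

14.52

breed at age 3: R₀ = 0.48 × (12 + 0.28 × 54) = 0.48 × 27.1200 = 13.0176
delay to age 4: R₀ = 0.48 × (0.56 × 54) = 0.48 × 30.2400 = 14.5152
Higher: delay to age 4 (14.5152).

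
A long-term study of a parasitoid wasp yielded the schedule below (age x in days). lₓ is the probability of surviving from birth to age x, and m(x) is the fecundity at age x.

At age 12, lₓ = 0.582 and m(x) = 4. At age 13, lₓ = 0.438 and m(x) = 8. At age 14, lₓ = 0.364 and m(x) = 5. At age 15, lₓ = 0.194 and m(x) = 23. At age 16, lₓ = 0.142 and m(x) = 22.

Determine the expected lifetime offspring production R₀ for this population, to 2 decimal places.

R₀ = Σ lₓ m(x):
  age 12: 0.582 × 4 = 2.3280
  age 13: 0.438 × 8 = 3.5040
  age 14: 0.364 × 5 = 1.8200
  age 15: 0.194 × 23 = 4.4620
  age 16: 0.142 × 22 = 3.1240
R₀ = 2.3280 + 3.5040 + 1.8200 + 4.4620 + 3.1240 = 15.2380

15.24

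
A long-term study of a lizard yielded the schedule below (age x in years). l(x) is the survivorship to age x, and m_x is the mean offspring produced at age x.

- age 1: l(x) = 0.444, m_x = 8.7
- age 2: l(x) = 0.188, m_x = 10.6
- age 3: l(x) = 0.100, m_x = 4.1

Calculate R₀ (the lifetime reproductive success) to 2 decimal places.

6.27

R₀ = Σ l(x) m_x:
  age 1: 0.444 × 8.7 = 3.8628
  age 2: 0.188 × 10.6 = 1.9928
  age 3: 0.100 × 4.1 = 0.4100
R₀ = 3.8628 + 1.9928 + 0.4100 = 6.2656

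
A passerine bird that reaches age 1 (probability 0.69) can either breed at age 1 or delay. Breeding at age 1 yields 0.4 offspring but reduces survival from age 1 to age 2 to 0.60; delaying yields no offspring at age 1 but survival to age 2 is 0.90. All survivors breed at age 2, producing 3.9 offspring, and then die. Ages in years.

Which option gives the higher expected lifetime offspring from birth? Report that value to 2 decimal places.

2.42

breed at age 1: R₀ = 0.69 × (0.4 + 0.60 × 3.9) = 0.69 × 2.7400 = 1.8906
delay to age 2: R₀ = 0.69 × (0.90 × 3.9) = 0.69 × 3.5100 = 2.4219
Higher: delay to age 2 (2.4219).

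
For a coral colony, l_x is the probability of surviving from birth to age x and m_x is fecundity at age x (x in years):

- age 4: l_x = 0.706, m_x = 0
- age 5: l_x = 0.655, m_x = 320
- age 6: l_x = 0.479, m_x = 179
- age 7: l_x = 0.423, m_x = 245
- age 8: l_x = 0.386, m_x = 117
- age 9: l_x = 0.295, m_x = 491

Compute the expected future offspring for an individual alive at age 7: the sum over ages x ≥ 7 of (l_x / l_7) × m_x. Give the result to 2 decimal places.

694.19

l_7 = 0.423. Conditional survival from age 7 to x is l_x / l_7.
  x=7: (0.423/0.423) × 245 = 245.0000
  x=8: (0.386/0.423) × 117 = 106.7660
  x=9: (0.295/0.423) × 491 = 342.4232
Sum = 245.0000 + 106.7660 + 342.4232 = 694.1891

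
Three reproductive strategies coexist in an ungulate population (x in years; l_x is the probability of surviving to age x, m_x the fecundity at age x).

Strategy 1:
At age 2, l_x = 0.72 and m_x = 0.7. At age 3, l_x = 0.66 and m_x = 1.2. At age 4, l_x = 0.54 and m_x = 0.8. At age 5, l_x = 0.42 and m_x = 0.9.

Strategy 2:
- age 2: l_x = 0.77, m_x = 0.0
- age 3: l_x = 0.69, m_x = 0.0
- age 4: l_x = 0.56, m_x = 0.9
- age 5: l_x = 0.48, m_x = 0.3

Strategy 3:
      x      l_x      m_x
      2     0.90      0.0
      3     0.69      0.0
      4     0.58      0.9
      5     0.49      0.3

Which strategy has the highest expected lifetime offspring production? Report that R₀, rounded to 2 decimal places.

2.11

Strategy 1: R₀ = 0.72×0.7 + 0.66×1.2 + 0.54×0.8 + 0.42×0.9 = 2.1060
Strategy 2: R₀ = 0.77×0.0 + 0.69×0.0 + 0.56×0.9 + 0.48×0.3 = 0.6480
Strategy 3: R₀ = 0.90×0.0 + 0.69×0.0 + 0.58×0.9 + 0.49×0.3 = 0.6690
Highest R₀: strategy 1 with 2.1060.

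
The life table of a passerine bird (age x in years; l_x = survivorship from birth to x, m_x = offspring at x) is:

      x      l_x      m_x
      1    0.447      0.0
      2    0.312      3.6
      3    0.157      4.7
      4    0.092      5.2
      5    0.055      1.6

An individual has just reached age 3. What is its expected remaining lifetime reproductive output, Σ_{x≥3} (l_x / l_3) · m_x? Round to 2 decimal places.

l_3 = 0.157. Conditional survival from age 3 to x is l_x / l_3.
  x=3: (0.157/0.157) × 4.7 = 4.7000
  x=4: (0.092/0.157) × 5.2 = 3.0471
  x=5: (0.055/0.157) × 1.6 = 0.5605
Sum = 4.7000 + 3.0471 + 0.5605 = 8.3076

8.31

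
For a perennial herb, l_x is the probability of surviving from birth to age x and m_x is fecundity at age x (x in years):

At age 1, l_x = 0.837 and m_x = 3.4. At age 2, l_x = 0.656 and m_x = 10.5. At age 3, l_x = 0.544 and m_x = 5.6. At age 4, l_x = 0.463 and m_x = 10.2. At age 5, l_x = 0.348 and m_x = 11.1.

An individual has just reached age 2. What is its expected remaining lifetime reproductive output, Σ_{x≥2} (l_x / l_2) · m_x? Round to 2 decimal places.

28.23

l_2 = 0.656. Conditional survival from age 2 to x is l_x / l_2.
  x=2: (0.656/0.656) × 10.5 = 10.5000
  x=3: (0.544/0.656) × 5.6 = 4.6439
  x=4: (0.463/0.656) × 10.2 = 7.1991
  x=5: (0.348/0.656) × 11.1 = 5.8884
Sum = 10.5000 + 4.6439 + 7.1991 + 5.8884 = 28.2314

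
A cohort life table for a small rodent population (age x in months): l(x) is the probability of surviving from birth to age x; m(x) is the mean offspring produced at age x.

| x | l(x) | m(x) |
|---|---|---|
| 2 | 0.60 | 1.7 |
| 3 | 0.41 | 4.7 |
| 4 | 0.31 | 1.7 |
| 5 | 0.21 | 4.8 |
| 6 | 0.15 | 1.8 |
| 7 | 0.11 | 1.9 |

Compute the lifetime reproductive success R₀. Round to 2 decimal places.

4.96

R₀ = Σ l(x) m(x):
  age 2: 0.60 × 1.7 = 1.0200
  age 3: 0.41 × 4.7 = 1.9270
  age 4: 0.31 × 1.7 = 0.5270
  age 5: 0.21 × 4.8 = 1.0080
  age 6: 0.15 × 1.8 = 0.2700
  age 7: 0.11 × 1.9 = 0.2090
R₀ = 1.0200 + 1.9270 + 0.5270 + 1.0080 + 0.2700 + 0.2090 = 4.9610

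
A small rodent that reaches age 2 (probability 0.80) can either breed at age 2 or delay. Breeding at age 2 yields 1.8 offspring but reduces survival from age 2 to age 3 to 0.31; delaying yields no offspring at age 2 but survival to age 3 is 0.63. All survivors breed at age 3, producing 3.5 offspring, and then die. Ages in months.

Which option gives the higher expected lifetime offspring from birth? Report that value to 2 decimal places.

2.31

breed at age 2: R₀ = 0.80 × (1.8 + 0.31 × 3.5) = 0.80 × 2.8850 = 2.3080
delay to age 3: R₀ = 0.80 × (0.63 × 3.5) = 0.80 × 2.2050 = 1.7640
Higher: breed at age 2 (2.3080).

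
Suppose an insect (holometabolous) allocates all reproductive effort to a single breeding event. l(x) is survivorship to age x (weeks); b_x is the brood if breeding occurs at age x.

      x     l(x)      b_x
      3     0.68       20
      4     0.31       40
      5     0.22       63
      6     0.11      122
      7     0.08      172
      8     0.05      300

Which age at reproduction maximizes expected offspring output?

8

Expected offspring if breeding at age x = l(x) × b_x:
  age 3: 0.68 × 20 = 13.600
  age 4: 0.31 × 40 = 12.400
  age 5: 0.22 × 63 = 13.860
  age 6: 0.11 × 122 = 13.420
  age 7: 0.08 × 172 = 13.760
  age 8: 0.05 × 300 = 15.000
Maximum at age 8 (15.000).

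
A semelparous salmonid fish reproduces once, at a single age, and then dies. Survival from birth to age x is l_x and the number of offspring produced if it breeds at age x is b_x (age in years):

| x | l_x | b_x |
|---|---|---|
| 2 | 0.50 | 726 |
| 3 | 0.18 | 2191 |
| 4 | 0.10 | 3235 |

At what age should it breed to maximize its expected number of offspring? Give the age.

3

Expected offspring if breeding at age x = l_x × b_x:
  age 2: 0.50 × 726 = 363.000
  age 3: 0.18 × 2191 = 394.380
  age 4: 0.10 × 3235 = 323.500
Maximum at age 3 (394.380).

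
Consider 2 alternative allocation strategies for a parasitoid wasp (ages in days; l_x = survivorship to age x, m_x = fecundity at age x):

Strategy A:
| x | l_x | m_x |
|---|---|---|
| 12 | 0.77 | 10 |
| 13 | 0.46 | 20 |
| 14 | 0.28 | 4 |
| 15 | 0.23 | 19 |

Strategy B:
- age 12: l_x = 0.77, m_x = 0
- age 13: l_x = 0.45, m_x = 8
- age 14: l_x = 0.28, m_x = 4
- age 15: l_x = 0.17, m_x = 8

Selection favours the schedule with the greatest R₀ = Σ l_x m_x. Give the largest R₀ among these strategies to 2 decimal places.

22.39

Strategy A: R₀ = 0.77×10 + 0.46×20 + 0.28×4 + 0.23×19 = 22.3900
Strategy B: R₀ = 0.77×0 + 0.45×8 + 0.28×4 + 0.17×8 = 6.0800
Highest R₀: strategy A with 22.3900.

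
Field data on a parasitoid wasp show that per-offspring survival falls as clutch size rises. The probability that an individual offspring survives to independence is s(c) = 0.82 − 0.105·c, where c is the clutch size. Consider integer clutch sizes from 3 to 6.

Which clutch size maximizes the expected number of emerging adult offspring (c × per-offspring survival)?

4

Expected emerging adult offspring = c × s(c):
  c=3: 3 × 0.505 = 1.515
  c=4: 4 × 0.400 = 1.600
  c=5: 5 × 0.295 = 1.475
  c=6: 6 × 0.190 = 1.140
Maximum at c = 4 (1.600 emerging adult offspring).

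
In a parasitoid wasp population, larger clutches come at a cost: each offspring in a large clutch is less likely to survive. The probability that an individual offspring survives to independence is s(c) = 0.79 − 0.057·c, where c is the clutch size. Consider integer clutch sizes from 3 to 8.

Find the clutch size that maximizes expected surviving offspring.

7

Expected surviving offspring = c × s(c):
  c=3: 3 × 0.619 = 1.857
  c=4: 4 × 0.562 = 2.248
  c=5: 5 × 0.505 = 2.525
  c=6: 6 × 0.448 = 2.688
  c=7: 7 × 0.391 = 2.737
  c=8: 8 × 0.334 = 2.672
Maximum at c = 7 (2.737 surviving offspring).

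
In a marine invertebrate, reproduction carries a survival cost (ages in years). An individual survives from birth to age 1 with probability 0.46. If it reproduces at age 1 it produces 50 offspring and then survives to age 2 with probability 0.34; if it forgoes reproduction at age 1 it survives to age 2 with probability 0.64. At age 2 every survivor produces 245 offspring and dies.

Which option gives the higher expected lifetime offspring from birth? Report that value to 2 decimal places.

breed at age 1: R₀ = 0.46 × (50 + 0.34 × 245) = 0.46 × 133.3000 = 61.3180
delay to age 2: R₀ = 0.46 × (0.64 × 245) = 0.46 × 156.8000 = 72.1280
Higher: delay to age 2 (72.1280).

72.13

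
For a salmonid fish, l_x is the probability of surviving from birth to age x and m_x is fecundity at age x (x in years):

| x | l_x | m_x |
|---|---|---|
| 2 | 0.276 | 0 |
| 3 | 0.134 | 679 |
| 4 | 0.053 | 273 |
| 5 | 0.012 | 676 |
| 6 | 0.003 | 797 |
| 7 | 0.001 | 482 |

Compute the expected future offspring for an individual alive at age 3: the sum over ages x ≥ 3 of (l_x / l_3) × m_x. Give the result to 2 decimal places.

868.96

l_3 = 0.134. Conditional survival from age 3 to x is l_x / l_3.
  x=3: (0.134/0.134) × 679 = 679.0000
  x=4: (0.053/0.134) × 273 = 107.9776
  x=5: (0.012/0.134) × 676 = 60.5373
  x=6: (0.003/0.134) × 797 = 17.8433
  x=7: (0.001/0.134) × 482 = 3.5970
Sum = 679.0000 + 107.9776 + 60.5373 + 17.8433 + 3.5970 = 868.9552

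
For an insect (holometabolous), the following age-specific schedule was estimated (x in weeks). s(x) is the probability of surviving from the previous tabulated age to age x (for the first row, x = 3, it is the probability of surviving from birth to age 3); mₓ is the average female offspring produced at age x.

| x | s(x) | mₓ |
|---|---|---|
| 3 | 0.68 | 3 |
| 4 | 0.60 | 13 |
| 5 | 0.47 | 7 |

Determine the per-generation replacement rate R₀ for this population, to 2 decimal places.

Survivorship from birth: l_x = s_3·s_4·…·s_x.
  l_3 = 0.68000
  l_4 = 0.40800
  l_5 = 0.19176
R₀ = Σ l_x mₓ:
  age 3: 0.68000 × 3 = 2.0400
  age 4: 0.40800 × 13 = 5.3040
  age 5: 0.19176 × 7 = 1.3423
R₀ = 2.0400 + 5.3040 + 1.3423 = 8.6863

8.69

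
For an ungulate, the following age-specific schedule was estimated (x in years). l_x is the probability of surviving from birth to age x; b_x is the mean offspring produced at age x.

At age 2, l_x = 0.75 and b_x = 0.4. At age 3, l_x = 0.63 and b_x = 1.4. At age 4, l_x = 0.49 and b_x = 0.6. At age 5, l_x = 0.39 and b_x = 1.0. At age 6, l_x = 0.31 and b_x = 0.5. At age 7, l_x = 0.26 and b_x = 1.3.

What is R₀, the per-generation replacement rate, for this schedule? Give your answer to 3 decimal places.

R₀ = Σ l_x b_x:
  age 2: 0.75 × 0.4 = 0.3000
  age 3: 0.63 × 1.4 = 0.8820
  age 4: 0.49 × 0.6 = 0.2940
  age 5: 0.39 × 1.0 = 0.3900
  age 6: 0.31 × 0.5 = 0.1550
  age 7: 0.26 × 1.3 = 0.3380
R₀ = 0.3000 + 0.8820 + 0.2940 + 0.3900 + 0.1550 + 0.3380 = 2.3590

2.359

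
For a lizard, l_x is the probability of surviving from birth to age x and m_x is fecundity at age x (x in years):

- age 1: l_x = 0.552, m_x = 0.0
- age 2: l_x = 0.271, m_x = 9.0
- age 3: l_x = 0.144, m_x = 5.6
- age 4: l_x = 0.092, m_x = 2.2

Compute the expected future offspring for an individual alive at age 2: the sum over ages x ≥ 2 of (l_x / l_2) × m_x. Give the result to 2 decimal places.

l_2 = 0.271. Conditional survival from age 2 to x is l_x / l_2.
  x=2: (0.271/0.271) × 9.0 = 9.0000
  x=3: (0.144/0.271) × 5.6 = 2.9756
  x=4: (0.092/0.271) × 2.2 = 0.7469
Sum = 9.0000 + 2.9756 + 0.7469 = 12.7225

12.72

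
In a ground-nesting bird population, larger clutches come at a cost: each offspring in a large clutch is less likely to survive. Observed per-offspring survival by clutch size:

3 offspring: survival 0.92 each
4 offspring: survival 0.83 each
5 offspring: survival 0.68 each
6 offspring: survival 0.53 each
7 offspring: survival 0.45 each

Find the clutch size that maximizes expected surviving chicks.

5

Expected surviving chicks = c × s(c):
  c=3: 3 × 0.92 = 2.760
  c=4: 4 × 0.83 = 3.320
  c=5: 5 × 0.68 = 3.400
  c=6: 6 × 0.53 = 3.180
  c=7: 7 × 0.45 = 3.150
Maximum at c = 5 (3.400 surviving chicks).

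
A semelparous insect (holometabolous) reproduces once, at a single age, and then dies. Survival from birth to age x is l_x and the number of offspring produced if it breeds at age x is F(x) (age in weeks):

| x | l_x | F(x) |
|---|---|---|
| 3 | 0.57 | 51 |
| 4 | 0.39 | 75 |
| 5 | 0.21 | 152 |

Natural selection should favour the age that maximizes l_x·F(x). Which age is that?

Expected offspring if breeding at age x = l_x × F(x):
  age 3: 0.57 × 51 = 29.070
  age 4: 0.39 × 75 = 29.250
  age 5: 0.21 × 152 = 31.920
Maximum at age 5 (31.920).

5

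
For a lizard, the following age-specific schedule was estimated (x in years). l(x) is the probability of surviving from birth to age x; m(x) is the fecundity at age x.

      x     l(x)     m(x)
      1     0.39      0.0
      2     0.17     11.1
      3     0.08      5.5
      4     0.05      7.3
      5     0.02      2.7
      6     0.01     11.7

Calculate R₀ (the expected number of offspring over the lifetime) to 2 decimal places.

2.86

R₀ = Σ l(x) m(x):
  age 1: 0.39 × 0.0 = 0.0000
  age 2: 0.17 × 11.1 = 1.8870
  age 3: 0.08 × 5.5 = 0.4400
  age 4: 0.05 × 7.3 = 0.3650
  age 5: 0.02 × 2.7 = 0.0540
  age 6: 0.01 × 11.7 = 0.1170
R₀ = 0.0000 + 1.8870 + 0.4400 + 0.3650 + 0.0540 + 0.1170 = 2.8630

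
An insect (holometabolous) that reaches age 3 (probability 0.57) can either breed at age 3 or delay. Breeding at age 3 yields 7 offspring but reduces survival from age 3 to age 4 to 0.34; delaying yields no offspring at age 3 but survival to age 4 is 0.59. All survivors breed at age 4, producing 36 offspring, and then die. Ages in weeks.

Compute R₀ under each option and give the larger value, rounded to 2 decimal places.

breed at age 3: R₀ = 0.57 × (7 + 0.34 × 36) = 0.57 × 19.2400 = 10.9668
delay to age 4: R₀ = 0.57 × (0.59 × 36) = 0.57 × 21.2400 = 12.1068
Higher: delay to age 4 (12.1068).

12.11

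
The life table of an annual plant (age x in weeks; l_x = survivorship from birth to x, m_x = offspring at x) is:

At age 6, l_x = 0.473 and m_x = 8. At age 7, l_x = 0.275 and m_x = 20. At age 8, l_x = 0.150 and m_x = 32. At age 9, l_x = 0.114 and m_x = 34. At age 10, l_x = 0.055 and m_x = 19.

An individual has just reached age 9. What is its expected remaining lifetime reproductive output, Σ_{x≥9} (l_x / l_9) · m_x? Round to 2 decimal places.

l_9 = 0.114. Conditional survival from age 9 to x is l_x / l_9.
  x=9: (0.114/0.114) × 34 = 34.0000
  x=10: (0.055/0.114) × 19 = 9.1667
Sum = 34.0000 + 9.1667 = 43.1667

43.17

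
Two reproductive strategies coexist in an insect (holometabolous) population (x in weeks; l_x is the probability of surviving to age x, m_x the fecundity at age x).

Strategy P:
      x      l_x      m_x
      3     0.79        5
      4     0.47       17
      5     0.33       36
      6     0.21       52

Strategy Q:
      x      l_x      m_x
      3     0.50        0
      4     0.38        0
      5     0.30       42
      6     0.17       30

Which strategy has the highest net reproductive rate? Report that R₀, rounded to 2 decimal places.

Strategy P: R₀ = 0.79×5 + 0.47×17 + 0.33×36 + 0.21×52 = 34.7400
Strategy Q: R₀ = 0.50×0 + 0.38×0 + 0.30×42 + 0.17×30 = 17.7000
Highest R₀: strategy P with 34.7400.

34.74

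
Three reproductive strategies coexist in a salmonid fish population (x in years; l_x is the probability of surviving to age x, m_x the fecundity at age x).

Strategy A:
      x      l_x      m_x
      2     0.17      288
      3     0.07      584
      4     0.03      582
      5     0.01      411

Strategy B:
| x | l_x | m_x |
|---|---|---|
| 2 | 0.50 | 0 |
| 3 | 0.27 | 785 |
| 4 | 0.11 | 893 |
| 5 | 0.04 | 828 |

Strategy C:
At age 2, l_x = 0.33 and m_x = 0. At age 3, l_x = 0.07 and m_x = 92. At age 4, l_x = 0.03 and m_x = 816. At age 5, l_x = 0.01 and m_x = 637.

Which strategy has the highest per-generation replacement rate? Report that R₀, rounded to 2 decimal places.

Strategy A: R₀ = 0.17×288 + 0.07×584 + 0.03×582 + 0.01×411 = 111.4100
Strategy B: R₀ = 0.50×0 + 0.27×785 + 0.11×893 + 0.04×828 = 343.3000
Strategy C: R₀ = 0.33×0 + 0.07×92 + 0.03×816 + 0.01×637 = 37.2900
Highest R₀: strategy B with 343.3000.

343.30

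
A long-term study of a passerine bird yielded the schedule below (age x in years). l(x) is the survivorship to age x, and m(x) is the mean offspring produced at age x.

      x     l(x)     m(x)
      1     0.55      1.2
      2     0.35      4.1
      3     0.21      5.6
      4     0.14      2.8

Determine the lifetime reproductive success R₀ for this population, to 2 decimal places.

R₀ = Σ l(x) m(x):
  age 1: 0.55 × 1.2 = 0.6600
  age 2: 0.35 × 4.1 = 1.4350
  age 3: 0.21 × 5.6 = 1.1760
  age 4: 0.14 × 2.8 = 0.3920
R₀ = 0.6600 + 1.4350 + 1.1760 + 0.3920 = 3.6630

3.66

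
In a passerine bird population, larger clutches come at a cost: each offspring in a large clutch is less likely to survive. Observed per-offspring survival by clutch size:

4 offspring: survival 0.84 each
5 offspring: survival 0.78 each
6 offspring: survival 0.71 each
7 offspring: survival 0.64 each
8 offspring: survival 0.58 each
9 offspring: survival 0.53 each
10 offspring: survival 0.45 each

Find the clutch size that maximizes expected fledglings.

Expected fledglings = c × s(c):
  c=4: 4 × 0.84 = 3.360
  c=5: 5 × 0.78 = 3.900
  c=6: 6 × 0.71 = 4.260
  c=7: 7 × 0.64 = 4.480
  c=8: 8 × 0.58 = 4.640
  c=9: 9 × 0.53 = 4.770
  c=10: 10 × 0.45 = 4.500
Maximum at c = 9 (4.770 fledglings).

9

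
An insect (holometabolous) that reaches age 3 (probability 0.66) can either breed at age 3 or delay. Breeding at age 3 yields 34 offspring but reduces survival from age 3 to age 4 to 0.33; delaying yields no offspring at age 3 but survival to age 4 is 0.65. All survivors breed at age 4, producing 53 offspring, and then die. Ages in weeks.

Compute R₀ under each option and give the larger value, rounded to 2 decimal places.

breed at age 3: R₀ = 0.66 × (34 + 0.33 × 53) = 0.66 × 51.4900 = 33.9834
delay to age 4: R₀ = 0.66 × (0.65 × 53) = 0.66 × 34.4500 = 22.7370
Higher: breed at age 3 (33.9834).

33.98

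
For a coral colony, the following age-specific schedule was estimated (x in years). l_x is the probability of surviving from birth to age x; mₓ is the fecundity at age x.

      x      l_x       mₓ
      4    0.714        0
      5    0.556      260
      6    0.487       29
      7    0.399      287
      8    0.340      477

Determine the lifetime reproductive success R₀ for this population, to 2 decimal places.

435.38

R₀ = Σ l_x mₓ:
  age 4: 0.714 × 0 = 0.0000
  age 5: 0.556 × 260 = 144.5600
  age 6: 0.487 × 29 = 14.1230
  age 7: 0.399 × 287 = 114.5130
  age 8: 0.340 × 477 = 162.1800
R₀ = 0.0000 + 144.5600 + 14.1230 + 114.5130 + 162.1800 = 435.3760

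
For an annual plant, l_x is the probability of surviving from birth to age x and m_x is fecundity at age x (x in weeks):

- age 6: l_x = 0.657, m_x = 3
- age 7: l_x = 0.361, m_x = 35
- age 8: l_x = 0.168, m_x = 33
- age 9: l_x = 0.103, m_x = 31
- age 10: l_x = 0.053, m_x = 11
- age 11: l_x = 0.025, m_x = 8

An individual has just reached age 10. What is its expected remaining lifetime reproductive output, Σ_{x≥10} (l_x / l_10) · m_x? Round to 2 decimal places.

l_10 = 0.053. Conditional survival from age 10 to x is l_x / l_10.
  x=10: (0.053/0.053) × 11 = 11.0000
  x=11: (0.025/0.053) × 8 = 3.7736
Sum = 11.0000 + 3.7736 = 14.7736

14.77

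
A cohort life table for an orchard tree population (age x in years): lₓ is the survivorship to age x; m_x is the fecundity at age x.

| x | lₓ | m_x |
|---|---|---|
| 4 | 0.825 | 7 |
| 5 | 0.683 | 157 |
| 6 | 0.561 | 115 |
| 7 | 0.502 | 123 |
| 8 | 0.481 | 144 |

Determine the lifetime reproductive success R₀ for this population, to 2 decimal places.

R₀ = Σ lₓ m_x:
  age 4: 0.825 × 7 = 5.7750
  age 5: 0.683 × 157 = 107.2310
  age 6: 0.561 × 115 = 64.5150
  age 7: 0.502 × 123 = 61.7460
  age 8: 0.481 × 144 = 69.2640
R₀ = 5.7750 + 107.2310 + 64.5150 + 61.7460 + 69.2640 = 308.5310

308.53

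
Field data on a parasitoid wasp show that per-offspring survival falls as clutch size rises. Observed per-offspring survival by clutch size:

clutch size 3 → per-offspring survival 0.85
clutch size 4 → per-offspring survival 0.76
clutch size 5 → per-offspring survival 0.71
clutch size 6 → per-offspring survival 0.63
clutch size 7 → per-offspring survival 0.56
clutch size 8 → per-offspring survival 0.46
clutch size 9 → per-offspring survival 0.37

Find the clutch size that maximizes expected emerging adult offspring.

7

Expected emerging adult offspring = c × s(c):
  c=3: 3 × 0.85 = 2.550
  c=4: 4 × 0.76 = 3.040
  c=5: 5 × 0.71 = 3.550
  c=6: 6 × 0.63 = 3.780
  c=7: 7 × 0.56 = 3.920
  c=8: 8 × 0.46 = 3.680
  c=9: 9 × 0.37 = 3.330
Maximum at c = 7 (3.920 emerging adult offspring).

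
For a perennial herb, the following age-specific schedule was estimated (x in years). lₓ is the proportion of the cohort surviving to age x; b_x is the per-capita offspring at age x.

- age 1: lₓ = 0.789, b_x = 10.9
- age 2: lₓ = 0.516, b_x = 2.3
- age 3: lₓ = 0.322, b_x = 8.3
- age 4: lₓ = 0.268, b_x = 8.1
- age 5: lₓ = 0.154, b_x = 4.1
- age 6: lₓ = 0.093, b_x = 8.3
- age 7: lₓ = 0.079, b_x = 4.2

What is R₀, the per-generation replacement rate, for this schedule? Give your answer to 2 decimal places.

R₀ = Σ lₓ b_x:
  age 1: 0.789 × 10.9 = 8.6001
  age 2: 0.516 × 2.3 = 1.1868
  age 3: 0.322 × 8.3 = 2.6726
  age 4: 0.268 × 8.1 = 2.1708
  age 5: 0.154 × 4.1 = 0.6314
  age 6: 0.093 × 8.3 = 0.7719
  age 7: 0.079 × 4.2 = 0.3318
R₀ = 8.6001 + 1.1868 + 2.6726 + 2.1708 + 0.6314 + 0.7719 + 0.3318 = 16.3654

16.37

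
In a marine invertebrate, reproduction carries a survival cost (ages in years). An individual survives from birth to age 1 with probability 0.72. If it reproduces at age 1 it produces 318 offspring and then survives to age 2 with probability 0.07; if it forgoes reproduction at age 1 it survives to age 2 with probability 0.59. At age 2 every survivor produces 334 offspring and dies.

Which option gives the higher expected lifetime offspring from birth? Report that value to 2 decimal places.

245.79

breed at age 1: R₀ = 0.72 × (318 + 0.07 × 334) = 0.72 × 341.3800 = 245.7936
delay to age 2: R₀ = 0.72 × (0.59 × 334) = 0.72 × 197.0600 = 141.8832
Higher: breed at age 1 (245.7936).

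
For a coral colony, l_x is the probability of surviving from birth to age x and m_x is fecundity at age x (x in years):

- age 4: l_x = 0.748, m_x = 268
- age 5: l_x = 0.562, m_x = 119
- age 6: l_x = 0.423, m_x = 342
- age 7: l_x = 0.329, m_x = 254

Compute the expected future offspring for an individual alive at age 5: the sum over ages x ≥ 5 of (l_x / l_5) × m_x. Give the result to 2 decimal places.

l_5 = 0.562. Conditional survival from age 5 to x is l_x / l_5.
  x=5: (0.562/0.562) × 119 = 119.0000
  x=6: (0.423/0.562) × 342 = 257.4128
  x=7: (0.329/0.562) × 254 = 148.6940
Sum = 119.0000 + 257.4128 + 148.6940 = 525.1068

525.11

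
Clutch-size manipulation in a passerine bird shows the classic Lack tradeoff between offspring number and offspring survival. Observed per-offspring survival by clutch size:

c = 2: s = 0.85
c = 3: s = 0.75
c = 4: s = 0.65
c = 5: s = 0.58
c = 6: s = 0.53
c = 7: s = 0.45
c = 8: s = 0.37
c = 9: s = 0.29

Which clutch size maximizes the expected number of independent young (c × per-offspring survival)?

6

Expected independent young = c × s(c):
  c=2: 2 × 0.85 = 1.700
  c=3: 3 × 0.75 = 2.250
  c=4: 4 × 0.65 = 2.600
  c=5: 5 × 0.58 = 2.900
  c=6: 6 × 0.53 = 3.180
  c=7: 7 × 0.45 = 3.150
  c=8: 8 × 0.37 = 2.960
  c=9: 9 × 0.29 = 2.610
Maximum at c = 6 (3.180 independent young).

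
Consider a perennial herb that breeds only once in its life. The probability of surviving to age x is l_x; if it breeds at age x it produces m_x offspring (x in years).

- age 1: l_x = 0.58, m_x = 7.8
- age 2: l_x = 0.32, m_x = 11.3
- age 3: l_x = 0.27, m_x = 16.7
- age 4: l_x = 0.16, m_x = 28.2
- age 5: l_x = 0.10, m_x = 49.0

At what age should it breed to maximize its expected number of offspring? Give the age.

5

Expected offspring if breeding at age x = l_x × m_x:
  age 1: 0.58 × 7.8 = 4.524
  age 2: 0.32 × 11.3 = 3.616
  age 3: 0.27 × 16.7 = 4.509
  age 4: 0.16 × 28.2 = 4.512
  age 5: 0.10 × 49.0 = 4.900
Maximum at age 5 (4.900).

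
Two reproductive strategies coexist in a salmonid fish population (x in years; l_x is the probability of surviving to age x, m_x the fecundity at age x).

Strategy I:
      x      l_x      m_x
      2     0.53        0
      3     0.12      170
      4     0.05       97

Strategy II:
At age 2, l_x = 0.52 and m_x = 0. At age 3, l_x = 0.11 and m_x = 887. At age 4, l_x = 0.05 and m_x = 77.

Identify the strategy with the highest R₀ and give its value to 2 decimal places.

Strategy I: R₀ = 0.53×0 + 0.12×170 + 0.05×97 = 25.2500
Strategy II: R₀ = 0.52×0 + 0.11×887 + 0.05×77 = 101.4200
Highest R₀: strategy II with 101.4200.

101.42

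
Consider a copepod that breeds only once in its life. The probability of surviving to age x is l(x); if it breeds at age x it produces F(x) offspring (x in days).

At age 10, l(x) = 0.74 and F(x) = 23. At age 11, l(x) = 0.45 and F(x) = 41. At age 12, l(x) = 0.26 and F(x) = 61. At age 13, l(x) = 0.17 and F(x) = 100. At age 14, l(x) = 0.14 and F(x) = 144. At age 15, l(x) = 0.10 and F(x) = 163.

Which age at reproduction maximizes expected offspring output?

14

Expected offspring if breeding at age x = l(x) × F(x):
  age 10: 0.74 × 23 = 17.020
  age 11: 0.45 × 41 = 18.450
  age 12: 0.26 × 61 = 15.860
  age 13: 0.17 × 100 = 17.000
  age 14: 0.14 × 144 = 20.160
  age 15: 0.10 × 163 = 16.300
Maximum at age 14 (20.160).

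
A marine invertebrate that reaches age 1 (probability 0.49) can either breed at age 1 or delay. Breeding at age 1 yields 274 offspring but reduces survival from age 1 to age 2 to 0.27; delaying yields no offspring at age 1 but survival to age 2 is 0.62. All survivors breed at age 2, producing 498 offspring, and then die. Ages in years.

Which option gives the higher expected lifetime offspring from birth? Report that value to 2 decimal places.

200.15

breed at age 1: R₀ = 0.49 × (274 + 0.27 × 498) = 0.49 × 408.4600 = 200.1454
delay to age 2: R₀ = 0.49 × (0.62 × 498) = 0.49 × 308.7600 = 151.2924
Higher: breed at age 1 (200.1454).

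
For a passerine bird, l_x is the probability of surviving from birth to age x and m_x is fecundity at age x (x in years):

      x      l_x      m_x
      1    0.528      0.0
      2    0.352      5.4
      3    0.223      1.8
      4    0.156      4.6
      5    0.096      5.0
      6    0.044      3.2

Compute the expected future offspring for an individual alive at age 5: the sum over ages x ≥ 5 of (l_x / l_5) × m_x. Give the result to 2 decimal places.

l_5 = 0.096. Conditional survival from age 5 to x is l_x / l_5.
  x=5: (0.096/0.096) × 5.0 = 5.0000
  x=6: (0.044/0.096) × 3.2 = 1.4667
Sum = 5.0000 + 1.4667 = 6.4667

6.47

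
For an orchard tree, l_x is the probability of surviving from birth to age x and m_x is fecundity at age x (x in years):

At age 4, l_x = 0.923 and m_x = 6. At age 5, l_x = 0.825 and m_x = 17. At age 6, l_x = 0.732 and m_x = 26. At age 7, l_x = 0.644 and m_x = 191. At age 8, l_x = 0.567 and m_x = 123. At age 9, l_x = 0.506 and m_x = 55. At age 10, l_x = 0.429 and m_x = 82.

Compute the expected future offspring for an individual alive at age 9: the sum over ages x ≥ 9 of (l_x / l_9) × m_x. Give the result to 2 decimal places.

124.52

l_9 = 0.506. Conditional survival from age 9 to x is l_x / l_9.
  x=9: (0.506/0.506) × 55 = 55.0000
  x=10: (0.429/0.506) × 82 = 69.5217
Sum = 55.0000 + 69.5217 = 124.5217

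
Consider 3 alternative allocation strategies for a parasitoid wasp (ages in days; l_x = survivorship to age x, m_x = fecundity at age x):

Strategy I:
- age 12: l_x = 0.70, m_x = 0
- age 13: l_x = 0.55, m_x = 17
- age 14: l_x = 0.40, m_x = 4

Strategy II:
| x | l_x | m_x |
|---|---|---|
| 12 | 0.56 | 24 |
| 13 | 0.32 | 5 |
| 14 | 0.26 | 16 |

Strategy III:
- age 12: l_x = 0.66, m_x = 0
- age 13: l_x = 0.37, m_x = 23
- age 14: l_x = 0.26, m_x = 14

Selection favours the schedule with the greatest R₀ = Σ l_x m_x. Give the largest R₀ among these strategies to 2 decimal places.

Strategy I: R₀ = 0.70×0 + 0.55×17 + 0.40×4 = 10.9500
Strategy II: R₀ = 0.56×24 + 0.32×5 + 0.26×16 = 19.2000
Strategy III: R₀ = 0.66×0 + 0.37×23 + 0.26×14 = 12.1500
Highest R₀: strategy II with 19.2000.

19.20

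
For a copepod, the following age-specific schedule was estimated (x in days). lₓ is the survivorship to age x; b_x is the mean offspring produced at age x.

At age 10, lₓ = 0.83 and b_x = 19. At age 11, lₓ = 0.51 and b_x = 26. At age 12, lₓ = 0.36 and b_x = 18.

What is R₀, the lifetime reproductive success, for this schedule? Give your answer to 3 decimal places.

R₀ = Σ lₓ b_x:
  age 10: 0.83 × 19 = 15.7700
  age 11: 0.51 × 26 = 13.2600
  age 12: 0.36 × 18 = 6.4800
R₀ = 15.7700 + 13.2600 + 6.4800 = 35.5100

35.510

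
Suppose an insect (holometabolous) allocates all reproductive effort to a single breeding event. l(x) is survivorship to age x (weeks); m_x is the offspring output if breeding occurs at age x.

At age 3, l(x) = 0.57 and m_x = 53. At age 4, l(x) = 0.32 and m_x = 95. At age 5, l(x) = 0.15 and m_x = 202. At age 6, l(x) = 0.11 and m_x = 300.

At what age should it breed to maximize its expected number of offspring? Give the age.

Expected offspring if breeding at age x = l(x) × m_x:
  age 3: 0.57 × 53 = 30.210
  age 4: 0.32 × 95 = 30.400
  age 5: 0.15 × 202 = 30.300
  age 6: 0.11 × 300 = 33.000
Maximum at age 6 (33.000).

6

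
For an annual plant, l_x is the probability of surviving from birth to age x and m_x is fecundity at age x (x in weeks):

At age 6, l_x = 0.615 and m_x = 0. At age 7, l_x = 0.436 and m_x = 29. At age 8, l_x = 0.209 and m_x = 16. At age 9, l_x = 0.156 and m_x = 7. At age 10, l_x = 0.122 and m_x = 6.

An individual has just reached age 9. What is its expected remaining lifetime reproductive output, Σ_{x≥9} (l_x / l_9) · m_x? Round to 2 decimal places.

l_9 = 0.156. Conditional survival from age 9 to x is l_x / l_9.
  x=9: (0.156/0.156) × 7 = 7.0000
  x=10: (0.122/0.156) × 6 = 4.6923
Sum = 7.0000 + 4.6923 = 11.6923

11.69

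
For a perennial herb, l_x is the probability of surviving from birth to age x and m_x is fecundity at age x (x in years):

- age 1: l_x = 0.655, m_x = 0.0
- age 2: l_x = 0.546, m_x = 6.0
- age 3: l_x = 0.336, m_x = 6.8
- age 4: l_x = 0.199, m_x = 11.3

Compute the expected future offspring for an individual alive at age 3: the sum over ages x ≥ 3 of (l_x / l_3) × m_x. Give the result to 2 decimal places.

13.49

l_3 = 0.336. Conditional survival from age 3 to x is l_x / l_3.
  x=3: (0.336/0.336) × 6.8 = 6.8000
  x=4: (0.199/0.336) × 11.3 = 6.6926
Sum = 6.8000 + 6.6926 = 13.4926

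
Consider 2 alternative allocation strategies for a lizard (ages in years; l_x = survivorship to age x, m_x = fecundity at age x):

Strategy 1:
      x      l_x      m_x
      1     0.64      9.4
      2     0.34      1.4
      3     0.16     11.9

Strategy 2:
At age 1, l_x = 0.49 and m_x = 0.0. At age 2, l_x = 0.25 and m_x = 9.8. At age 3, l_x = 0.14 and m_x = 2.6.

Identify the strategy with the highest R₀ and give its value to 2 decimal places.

Strategy 1: R₀ = 0.64×9.4 + 0.34×1.4 + 0.16×11.9 = 8.3960
Strategy 2: R₀ = 0.49×0.0 + 0.25×9.8 + 0.14×2.6 = 2.8140
Highest R₀: strategy 1 with 8.3960.

8.40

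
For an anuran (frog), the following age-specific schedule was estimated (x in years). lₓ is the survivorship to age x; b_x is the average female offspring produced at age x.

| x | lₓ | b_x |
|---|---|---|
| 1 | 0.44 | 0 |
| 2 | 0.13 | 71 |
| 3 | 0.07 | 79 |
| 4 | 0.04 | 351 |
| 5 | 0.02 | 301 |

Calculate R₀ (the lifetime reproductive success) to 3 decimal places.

34.820

R₀ = Σ lₓ b_x:
  age 1: 0.44 × 0 = 0.0000
  age 2: 0.13 × 71 = 9.2300
  age 3: 0.07 × 79 = 5.5300
  age 4: 0.04 × 351 = 14.0400
  age 5: 0.02 × 301 = 6.0200
R₀ = 0.0000 + 9.2300 + 5.5300 + 14.0400 + 6.0200 = 34.8200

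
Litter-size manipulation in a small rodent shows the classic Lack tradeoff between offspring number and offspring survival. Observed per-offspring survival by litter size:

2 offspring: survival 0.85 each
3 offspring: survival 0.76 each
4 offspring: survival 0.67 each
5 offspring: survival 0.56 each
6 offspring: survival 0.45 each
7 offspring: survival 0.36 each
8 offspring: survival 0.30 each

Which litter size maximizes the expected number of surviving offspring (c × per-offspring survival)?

Expected surviving offspring = c × s(c):
  c=2: 2 × 0.85 = 1.700
  c=3: 3 × 0.76 = 2.280
  c=4: 4 × 0.67 = 2.680
  c=5: 5 × 0.56 = 2.800
  c=6: 6 × 0.45 = 2.700
  c=7: 7 × 0.36 = 2.520
  c=8: 8 × 0.30 = 2.400
Maximum at c = 5 (2.800 surviving offspring).

5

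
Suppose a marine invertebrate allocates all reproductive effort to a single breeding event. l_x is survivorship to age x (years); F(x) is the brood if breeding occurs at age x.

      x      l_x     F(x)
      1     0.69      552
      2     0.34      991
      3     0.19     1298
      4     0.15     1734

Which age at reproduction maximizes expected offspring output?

1

Expected offspring if breeding at age x = l_x × F(x):
  age 1: 0.69 × 552 = 380.880
  age 2: 0.34 × 991 = 336.940
  age 3: 0.19 × 1298 = 246.620
  age 4: 0.15 × 1734 = 260.100
Maximum at age 1 (380.880).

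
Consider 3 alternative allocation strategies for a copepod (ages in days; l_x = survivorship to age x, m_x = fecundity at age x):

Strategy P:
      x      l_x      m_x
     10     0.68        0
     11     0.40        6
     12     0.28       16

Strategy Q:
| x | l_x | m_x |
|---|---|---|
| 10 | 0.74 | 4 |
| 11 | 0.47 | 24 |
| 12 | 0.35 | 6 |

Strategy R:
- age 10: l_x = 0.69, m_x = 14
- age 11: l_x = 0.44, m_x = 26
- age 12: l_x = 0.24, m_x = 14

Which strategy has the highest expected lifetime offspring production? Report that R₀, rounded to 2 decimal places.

Strategy P: R₀ = 0.68×0 + 0.40×6 + 0.28×16 = 6.8800
Strategy Q: R₀ = 0.74×4 + 0.47×24 + 0.35×6 = 16.3400
Strategy R: R₀ = 0.69×14 + 0.44×26 + 0.24×14 = 24.4600
Highest R₀: strategy R with 24.4600.

24.46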